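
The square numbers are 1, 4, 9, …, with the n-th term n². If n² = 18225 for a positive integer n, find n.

We need n² = 18225, so n = √18225 = 135.

135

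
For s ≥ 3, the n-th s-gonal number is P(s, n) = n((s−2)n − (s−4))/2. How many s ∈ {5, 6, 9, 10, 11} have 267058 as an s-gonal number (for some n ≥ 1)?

s = 5: P(5, 422) = 266915 and P(5, 423) = 268182; 267058 is not s-gonal.
s = 6: P(6, 365) = 266085 and P(6, 366) = 267546; 267058 is not s-gonal.
s = 9: P(9, 276) = 265926 and P(9, 277) = 267859; 267058 is not s-gonal.
s = 10: P(10, 258) = 265482 and P(10, 259) = 267547; 267058 is not s-gonal.
s = 11: P(11, 244) = 267058. ✓
Hits: s ∈ {11} → 1.

1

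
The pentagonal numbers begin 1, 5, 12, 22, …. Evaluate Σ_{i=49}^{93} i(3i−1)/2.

Σ i(3i−1)/2 = (3Σi² − Σi) / 2 over i = 49..93.
Σi = 4371 − 1176 = 3195 and Σi² = 272459 − 38024 = 234435.
(3·234435 − 1·3195) / 2 = 700110/2 = 350055.

350055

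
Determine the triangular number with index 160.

The 160th triangular number is n(n+1)/2 with n = 160.
160·161/2 = 25760/2 = 12880.

12880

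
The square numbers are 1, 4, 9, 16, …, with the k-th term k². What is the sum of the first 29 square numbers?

8555

Σ_{i=1}^{29} i² = 29·30·59/6 = 8555.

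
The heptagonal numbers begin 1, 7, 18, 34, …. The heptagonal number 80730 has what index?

180

Set n(5n−3)/2 = 80730, giving 5n² − 3n − 161460 = 0.
The discriminant is 9 + 40·80730 = 3229209, and √3229209 = 1797.
So n = (3 + 1797) / 10 = 1800/10 = 180.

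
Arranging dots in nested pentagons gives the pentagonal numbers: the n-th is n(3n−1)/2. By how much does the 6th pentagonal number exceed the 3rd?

39

6·(3·6 − 1)/2 = 51 and 3·(3·3 − 1)/2 = 12.
Difference: 51 − 12 = 39.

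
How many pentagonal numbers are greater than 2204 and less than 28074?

The n-th pentagonal number is n(3n−1)/2.
Smallest index with value > 2204: n = 39 (giving 2262).
Largest index with value < 28074: n = 136 (giving 27676).
Indices 39 through 136: 98 terms.

98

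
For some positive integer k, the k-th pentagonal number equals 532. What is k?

Set n(3n−1)/2 = 532, giving 3n² − n − 1064 = 0.
The discriminant is 1 + 24·532 = 12769, and √12769 = 113.
So n = (1 + 113) / 6 = 114/6 = 19.

19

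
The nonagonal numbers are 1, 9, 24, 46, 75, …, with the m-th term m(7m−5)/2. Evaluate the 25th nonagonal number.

The 25th nonagonal number is n(7n−5)/2 with n = 25.
25·(7·25 − 5)/2 = 25·170/2 = 25·85 = 2125.

2125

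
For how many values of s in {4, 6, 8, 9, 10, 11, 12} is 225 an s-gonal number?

2

s = 4: P(4, 15) = 225. ✓
s = 6: P(6, 10) = 190 and P(6, 11) = 231; 225 is not s-gonal.
s = 8: P(8, 9) = 225. ✓
s = 9: P(9, 8) = 204 and P(9, 9) = 261; 225 is not s-gonal.
s = 10: P(10, 7) = 175 and P(10, 8) = 232; 225 is not s-gonal.
s = 11: P(11, 7) = 196 and P(11, 8) = 260; 225 is not s-gonal.
s = 12: P(12, 7) = 217 and P(12, 8) = 288; 225 is not s-gonal.
Hits: s ∈ {4, 8} → 2.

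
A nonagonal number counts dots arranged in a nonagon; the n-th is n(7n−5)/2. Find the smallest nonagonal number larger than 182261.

182971

Solve n(7n−5)/2 > 182261 for integer n.
The largest n with value ≤ 182261 is 228 (since 181374 ≤ 182261 < 182971), so the first above is n = 229, value 182971.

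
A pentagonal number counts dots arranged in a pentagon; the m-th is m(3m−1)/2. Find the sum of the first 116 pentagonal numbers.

787176

Σ i(3i−1)/2 = (3Σi² − Σi) / 2 over i = 1..116.
Σi = 6786 and Σi² = 527046.
(3·527046 − 1·6786) / 2 = 1574352/2 = 787176.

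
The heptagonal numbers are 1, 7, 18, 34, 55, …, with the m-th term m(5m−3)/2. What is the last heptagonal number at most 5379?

Solve n(5n−3)/2 ≤ 5379 for integer n.
n = 46 gives 5221 ≤ 5379, while n = 47 gives 5452 > 5379; so the answer is 5221.

5221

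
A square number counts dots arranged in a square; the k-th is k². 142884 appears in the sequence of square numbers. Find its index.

We need n² = 142884, so n = √142884 = 378.

378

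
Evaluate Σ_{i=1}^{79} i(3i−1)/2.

Σ i(3i−1)/2 = (3Σi² − Σi) / 2 over i = 1..79.
Σi = 3160 and Σi² = 167480.
(3·167480 − 1·3160) / 2 = 499280/2 = 249640.

249640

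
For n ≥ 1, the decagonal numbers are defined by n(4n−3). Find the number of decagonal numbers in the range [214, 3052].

The n-th decagonal number is n(4n−3).
Smallest index with value ≥ 214: n = 8 (giving 232).
Largest index with value ≤ 3052: n = 28 (giving 3052).
Indices 8 through 28: 21 terms.

21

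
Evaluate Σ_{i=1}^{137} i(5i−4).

Σ i(5i−4) = 5Σi² − 4Σi over i = 1..137.
Σi = 9453 and Σi² = 866525.
5·866525 − 4·9453 = 4294813.

4294813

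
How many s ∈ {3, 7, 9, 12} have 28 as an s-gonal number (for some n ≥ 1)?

1

s = 3: P(3, 7) = 28. ✓
s = 7: P(7, 3) = 18 and P(7, 4) = 34; 28 is not s-gonal.
s = 9: P(9, 3) = 24 and P(9, 4) = 46; 28 is not s-gonal.
s = 12: P(12, 2) = 12 and P(12, 3) = 33; 28 is not s-gonal.
Hits: s ∈ {3} → 1.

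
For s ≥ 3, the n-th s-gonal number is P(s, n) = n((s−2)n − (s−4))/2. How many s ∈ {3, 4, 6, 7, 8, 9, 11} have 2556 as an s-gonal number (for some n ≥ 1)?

s = 3: P(3, 71) = 2556. ✓
s = 4: P(4, 50) = 2500 and P(4, 51) = 2601; 2556 is not s-gonal.
s = 6: P(6, 36) = 2556. ✓
s = 7: P(7, 32) = 2512 and P(7, 33) = 2673; 2556 is not s-gonal.
s = 8: P(8, 29) = 2465 and P(8, 30) = 2640; 2556 is not s-gonal.
s = 9: P(9, 27) = 2484 and P(9, 28) = 2674; 2556 is not s-gonal.
s = 11: P(11, 24) = 2508 and P(11, 25) = 2725; 2556 is not s-gonal.
Hits: s ∈ {3, 6} → 2.

2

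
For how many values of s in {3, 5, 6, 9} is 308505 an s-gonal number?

s = 3: P(3, 785) = 308505. ✓
s = 5: P(5, 453) = 307587 and P(5, 454) = 308947; 308505 is not s-gonal.
s = 6: P(6, 393) = 308505. ✓
s = 9: P(9, 297) = 307989 and P(9, 298) = 310069; 308505 is not s-gonal.
Hits: s ∈ {3, 6} → 2.

2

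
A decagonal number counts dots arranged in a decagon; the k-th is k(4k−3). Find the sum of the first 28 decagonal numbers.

29638

Σ i(4i−3) = 4Σi² − 3Σi over i = 1..28.
Σi = 406 and Σi² = 7714.
4·7714 − 3·406 = 29638.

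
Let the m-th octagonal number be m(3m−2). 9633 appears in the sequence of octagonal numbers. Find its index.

Set n(3n−2) = 9633, giving 3n² − 2n − 9633 = 0.
So n = (2 + 340) / 6 = 342/6 = 57.
Check: 57·(3·57 − 2) = 9633. ✓

57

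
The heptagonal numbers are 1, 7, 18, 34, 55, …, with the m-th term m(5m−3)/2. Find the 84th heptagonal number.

17514

The 84th heptagonal number is n(5n−3)/2 with n = 84.
84·(5·84 − 3)/2 = 84·417/2 = 17514.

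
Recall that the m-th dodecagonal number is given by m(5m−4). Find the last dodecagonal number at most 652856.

650161

Solve n(5n−4) ≤ 652856 for integer n.
n = 361 gives 650161 ≤ 652856, while n = 362 gives 653772 > 652856; so the answer is 650161.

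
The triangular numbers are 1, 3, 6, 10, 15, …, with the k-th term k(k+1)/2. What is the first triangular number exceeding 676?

703

Solve n(n+1)/2 > 676 for integer n.
The largest n with value ≤ 676 is 36 (since 666 ≤ 676 < 703), so the first above is n = 37, value 703.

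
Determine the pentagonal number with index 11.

The 11th pentagonal number is n(3n−1)/2 with n = 11.
11·(3·11 − 1)/2 = 11·32/2 = 11·16 = 176.

176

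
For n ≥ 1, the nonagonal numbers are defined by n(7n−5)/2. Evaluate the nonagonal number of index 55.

10450

55·(7·55 − 5)/2 = 55·380/2 = 55·190 = 10450.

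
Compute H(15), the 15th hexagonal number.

435

The 15th hexagonal number is n(2n−1) with n = 15.
15·(2·15 − 1) = 15·29 = 435.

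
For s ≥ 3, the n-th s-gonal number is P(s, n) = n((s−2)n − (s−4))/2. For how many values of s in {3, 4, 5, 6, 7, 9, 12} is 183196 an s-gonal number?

1

s = 3: P(3, 604) = 182710 and P(3, 605) = 183315; 183196 is not s-gonal.
s = 4: P(4, 428) = 183184 and P(4, 429) = 184041; 183196 is not s-gonal.
s = 5: P(5, 349) = 182527 and P(5, 350) = 183575; 183196 is not s-gonal.
s = 6: P(6, 302) = 182106 and P(6, 303) = 183315; 183196 is not s-gonal.
s = 7: P(7, 271) = 183196. ✓
s = 9: P(9, 229) = 182971 and P(9, 230) = 184575; 183196 is not s-gonal.
s = 12: P(12, 191) = 181641 and P(12, 192) = 183552; 183196 is not s-gonal.
Hits: s ∈ {7} → 1.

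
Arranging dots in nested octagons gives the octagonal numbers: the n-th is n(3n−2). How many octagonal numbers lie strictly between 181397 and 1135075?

The n-th octagonal number is n(3n−2).
Smallest index with value > 181397: n = 247 (giving 182533).
Largest index with value < 1135075: n = 615 (giving 1133445).
Indices 247 through 615: 369 terms.

369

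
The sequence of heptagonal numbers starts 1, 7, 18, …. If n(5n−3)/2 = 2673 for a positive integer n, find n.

Set n(5n−3)/2 = 2673, giving 5n² − 3n − 5346 = 0.
The discriminant is 9 + 40·2673 = 106929, and √106929 = 327.
So n = (3 + 327) / 10 = 330/10 = 33.

33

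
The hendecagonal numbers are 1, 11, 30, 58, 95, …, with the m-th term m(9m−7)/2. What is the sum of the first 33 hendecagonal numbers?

54417

Σ i(9i−7)/2 = (9Σi² − 7Σi) / 2 over i = 1..33.
Σi = 561 and Σi² = 12529.
(9·12529 − 7·561) / 2 = 108834/2 = 54417.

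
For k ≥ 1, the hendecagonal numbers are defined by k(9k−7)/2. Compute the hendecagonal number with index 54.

12933

The 54th hendecagonal number is n(9n−7)/2 with n = 54.
54·(9·54 − 7)/2 = 54·479/2 = 12933.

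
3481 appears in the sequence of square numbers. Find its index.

We need n² = 3481, so n = √3481 = 59.

59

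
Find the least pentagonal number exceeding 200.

Solve n(3n−1)/2 > 200 for integer n.
The largest n with value ≤ 200 is 11 (since 176 ≤ 200 < 210), so the first above is n = 12, value 210.

210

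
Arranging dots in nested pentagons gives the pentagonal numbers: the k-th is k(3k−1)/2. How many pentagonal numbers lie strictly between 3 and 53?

The n-th pentagonal number is n(3n−1)/2.
Smallest index with value > 3: n = 2 (giving 5).
Largest index with value < 53: n = 6 (giving 51).
Indices 2 through 6: 5 terms.

5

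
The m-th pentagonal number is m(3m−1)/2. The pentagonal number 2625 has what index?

Set n(3n−1)/2 = 2625, giving 3n² − n − 5250 = 0.
So n = (1 + 251) / 6 = 252/6 = 42.

42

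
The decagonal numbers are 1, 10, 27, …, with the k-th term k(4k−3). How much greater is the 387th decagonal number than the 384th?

387·(4·387 − 3) = 597915 and 384·(4·384 − 3) = 588672.
Difference: 597915 − 588672 = 9243.

9243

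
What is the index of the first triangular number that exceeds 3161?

80

Solve n(n+1)/2 > 3161 for integer n.
The largest n with value ≤ 3161 is 79 (since 3160 ≤ 3161 < 3240), so the first above is n = 80, value 3240.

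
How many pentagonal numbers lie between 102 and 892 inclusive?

16

The n-th pentagonal number is n(3n−1)/2.
Smallest index with value ≥ 102: n = 9 (giving 117).
Largest index with value ≤ 892: n = 24 (giving 852).
Indices 9 through 24: 16 terms.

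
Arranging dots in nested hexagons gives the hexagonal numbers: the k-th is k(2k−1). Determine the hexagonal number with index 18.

630

The 18th hexagonal number is n(2n−1) with n = 18.
18·(2·18 − 1) = 18·35 = 630.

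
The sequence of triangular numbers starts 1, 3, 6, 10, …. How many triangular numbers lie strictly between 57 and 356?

The n-th triangular number is n(n+1)/2.
Smallest index with value > 57: n = 11 (giving 66).
Largest index with value < 356: n = 26 (giving 351).
Indices 11 through 26: 16 terms.

16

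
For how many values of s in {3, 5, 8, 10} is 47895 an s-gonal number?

1

s = 3: P(3, 309) = 47895. ✓
s = 5: P(5, 178) = 47437 and P(5, 179) = 47972; 47895 is not s-gonal.
s = 8: P(8, 126) = 47376 and P(8, 127) = 48133; 47895 is not s-gonal.
s = 10: P(10, 109) = 47197 and P(10, 110) = 48070; 47895 is not s-gonal.
Hits: s ∈ {3} → 1.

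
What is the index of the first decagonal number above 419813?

Solve n(4n−3) > 419813 for integer n.
The largest n with value ≤ 419813 is 324 (since 418932 ≤ 419813 < 421525), so the first above is n = 325, value 421525.

325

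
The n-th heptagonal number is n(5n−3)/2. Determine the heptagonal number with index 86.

18361

86·(5·86 − 3)/2 = 86·427/2 = 18361.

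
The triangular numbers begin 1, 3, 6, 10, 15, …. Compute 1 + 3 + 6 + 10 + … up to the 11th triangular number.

286

Σ i(i+1)/2 = (Σi² + Σi) / 2 over i = 1..11.
Σi = 66 and Σi² = 506.
(1·506 + 1·66) / 2 = 572/2 = 286.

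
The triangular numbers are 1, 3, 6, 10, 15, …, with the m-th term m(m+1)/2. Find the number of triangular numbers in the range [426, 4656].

The n-th triangular number is n(n+1)/2.
Smallest index with value ≥ 426: n = 29 (giving 435).
Largest index with value ≤ 4656: n = 96 (giving 4656).
Indices 29 through 96: 68 terms.

68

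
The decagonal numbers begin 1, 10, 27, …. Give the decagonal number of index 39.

5967

The 39th decagonal number is n(4n−3) with n = 39.
39·(4·39 − 3) = 39·153 = 5967.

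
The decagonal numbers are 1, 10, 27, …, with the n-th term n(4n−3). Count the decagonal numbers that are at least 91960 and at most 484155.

The n-th decagonal number is n(4n−3).
Smallest index with value ≥ 91960: n = 152 (giving 91960).
Largest index with value ≤ 484155: n = 348 (giving 483372).
Indices 152 through 348: 197 terms.

197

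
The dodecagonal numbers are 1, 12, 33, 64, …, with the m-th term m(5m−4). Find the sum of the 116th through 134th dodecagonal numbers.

1477725

Σ i(5i−4) = 5Σi² − 4Σi over i = 116..134.
Σi = 9045 − 6670 = 2375 and Σi² = 811035 − 513590 = 297445.
5·297445 − 4·2375 = 1477725.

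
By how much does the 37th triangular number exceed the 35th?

37·38/2 = 703 and 35·36/2 = 630.
Difference: 703 − 630 = 73.

73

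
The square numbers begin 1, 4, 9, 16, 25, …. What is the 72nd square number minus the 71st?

143

n² − (n−1)² = 2n − 1, so 72² − 71² = 2·72 − 1 = 143.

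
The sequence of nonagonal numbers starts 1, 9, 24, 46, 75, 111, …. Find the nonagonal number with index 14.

651

The 14th nonagonal number is n(7n−5)/2 with n = 14.
14·(7·14 − 5)/2 = 14·93/2 = 651.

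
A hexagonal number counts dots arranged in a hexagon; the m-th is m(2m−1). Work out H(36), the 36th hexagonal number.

2556

The 36th hexagonal number is n(2n−1) with n = 36.
36·(2·36 − 1) = 36·71 = 2556.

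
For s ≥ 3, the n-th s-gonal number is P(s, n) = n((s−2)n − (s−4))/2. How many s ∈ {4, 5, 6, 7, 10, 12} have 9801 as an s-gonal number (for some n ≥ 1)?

s = 4: P(4, 99) = 9801. ✓
s = 5: P(5, 81) = 9801. ✓
s = 6: P(6, 70) = 9730 and P(6, 71) = 10011; 9801 is not s-gonal.
s = 7: P(7, 62) = 9517 and P(7, 63) = 9828; 9801 is not s-gonal.
s = 10: P(10, 49) = 9457 and P(10, 50) = 9850; 9801 is not s-gonal.
s = 12: P(12, 44) = 9504 and P(12, 45) = 9945; 9801 is not s-gonal.
Hits: s ∈ {4, 5} → 2.

2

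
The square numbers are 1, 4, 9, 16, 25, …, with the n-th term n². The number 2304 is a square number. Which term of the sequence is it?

We need n² = 2304, so n = √2304 = 48.

48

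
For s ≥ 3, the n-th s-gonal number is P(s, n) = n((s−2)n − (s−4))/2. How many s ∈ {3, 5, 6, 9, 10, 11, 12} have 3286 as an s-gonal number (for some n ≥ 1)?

1

s = 3: P(3, 80) = 3240 and P(3, 81) = 3321; 3286 is not s-gonal.
s = 5: P(5, 46) = 3151 and P(5, 47) = 3290; 3286 is not s-gonal.
s = 6: P(6, 40) = 3160 and P(6, 41) = 3321; 3286 is not s-gonal.
s = 9: P(9, 31) = 3286. ✓
s = 10: P(10, 29) = 3277 and P(10, 30) = 3510; 3286 is not s-gonal.
s = 11: P(11, 27) = 3186 and P(11, 28) = 3430; 3286 is not s-gonal.
s = 12: P(12, 26) = 3276 and P(12, 27) = 3537; 3286 is not s-gonal.
Hits: s ∈ {9} → 1.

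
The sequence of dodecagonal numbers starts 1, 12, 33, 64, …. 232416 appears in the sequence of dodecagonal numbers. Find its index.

216

Set n(5n−4) = 232416, giving 5n² − 4n − 232416 = 0.
The discriminant is 16 + 20·232416 = 4648336, and √4648336 = 2156.
So n = (4 + 2156) / 10 = 2160/10 = 216.
Check: 216·(5·216 − 4) = 232416. ✓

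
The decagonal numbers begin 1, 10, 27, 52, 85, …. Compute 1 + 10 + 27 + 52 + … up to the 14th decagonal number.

3745

Σ i(4i−3) = 4Σi² − 3Σi over i = 1..14.
Σi = 105 and Σi² = 1015.
4·1015 − 3·105 = 3745.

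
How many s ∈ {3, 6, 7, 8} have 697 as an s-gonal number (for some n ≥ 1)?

1

s = 3: P(3, 36) = 666 and P(3, 37) = 703; 697 is not s-gonal.
s = 6: P(6, 18) = 630 and P(6, 19) = 703; 697 is not s-gonal.
s = 7: P(7, 17) = 697. ✓
s = 8: P(8, 15) = 645 and P(8, 16) = 736; 697 is not s-gonal.
Hits: s ∈ {7} → 1.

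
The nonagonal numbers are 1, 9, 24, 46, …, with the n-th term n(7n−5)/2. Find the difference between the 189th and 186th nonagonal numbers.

189·(7·189 − 5)/2 = 124551 and 186·(7·186 − 5)/2 = 120621.
Difference: 124551 − 120621 = 3930.

3930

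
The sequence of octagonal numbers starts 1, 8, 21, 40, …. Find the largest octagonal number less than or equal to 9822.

Solve n(3n−2) ≤ 9822 for integer n.
n = 57 gives 9633 ≤ 9822, while n = 58 gives 9976 > 9822; so the answer is 9633.

9633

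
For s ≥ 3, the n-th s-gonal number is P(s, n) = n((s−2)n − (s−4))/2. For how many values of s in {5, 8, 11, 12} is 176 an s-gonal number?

s = 5: P(5, 11) = 176. ✓
s = 8: P(8, 8) = 176. ✓
s = 11: P(11, 6) = 141 and P(11, 7) = 196; 176 is not s-gonal.
s = 12: P(12, 6) = 156 and P(12, 7) = 217; 176 is not s-gonal.
Hits: s ∈ {5, 8} → 2.

2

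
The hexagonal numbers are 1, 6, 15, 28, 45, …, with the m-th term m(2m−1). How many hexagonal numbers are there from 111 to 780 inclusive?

13

The n-th hexagonal number is n(2n−1).
Smallest index with value ≥ 111: n = 8 (giving 120).
Largest index with value ≤ 780: n = 20 (giving 780).
Indices 8 through 20: 13 terms.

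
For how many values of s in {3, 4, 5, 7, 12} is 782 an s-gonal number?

s = 3: P(3, 39) = 780 and P(3, 40) = 820; 782 is not s-gonal.
s = 4: P(4, 27) = 729 and P(4, 28) = 784; 782 is not s-gonal.
s = 5: P(5, 23) = 782. ✓
s = 7: P(7, 17) = 697 and P(7, 18) = 783; 782 is not s-gonal.
s = 12: P(12, 12) = 672 and P(12, 13) = 793; 782 is not s-gonal.
Hits: s ∈ {5} → 1.

1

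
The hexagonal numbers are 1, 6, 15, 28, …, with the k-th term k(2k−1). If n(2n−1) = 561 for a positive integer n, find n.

Set n(2n−1) = 561, giving 2n² − n − 561 = 0.
The discriminant is 1 + 8·561 = 4489, and √4489 = 67.
So n = (1 + 67) / 4 = 68/4 = 17.

17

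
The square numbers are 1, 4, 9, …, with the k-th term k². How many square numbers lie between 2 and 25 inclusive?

4

The n-th square number is n².
Smallest index with value ≥ 2: n = 2 (giving 4).
Largest index with value ≤ 25: n = 5 (giving 25).
Indices 2 through 5: 4 terms.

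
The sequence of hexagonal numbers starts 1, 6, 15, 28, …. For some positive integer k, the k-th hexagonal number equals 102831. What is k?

227

Set n(2n−1) = 102831, giving 2n² − n − 102831 = 0.
The discriminant is 1 + 8·102831 = 822649, and √822649 = 907.
So n = (1 + 907) / 4 = 908/4 = 227.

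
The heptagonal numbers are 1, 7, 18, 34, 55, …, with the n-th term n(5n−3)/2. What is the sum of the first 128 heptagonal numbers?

Σ i(5i−3)/2 = (5Σi² − 3Σi) / 2 over i = 1..128.
Σi = 8256 and Σi² = 707264.
(5·707264 − 3·8256) / 2 = 3511552/2 = 1755776.

1755776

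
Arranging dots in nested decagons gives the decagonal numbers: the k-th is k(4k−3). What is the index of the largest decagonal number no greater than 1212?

Solve n(4n−3) ≤ 1212 for integer n.
n = 17 gives 1105 ≤ 1212, while n = 18 gives 1242 > 1212; so the answer is index 17.

17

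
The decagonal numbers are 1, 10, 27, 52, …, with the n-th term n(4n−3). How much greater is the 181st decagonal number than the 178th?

181·(4·181 − 3) = 130501 and 178·(4·178 − 3) = 126202.
Difference: 130501 − 126202 = 4299.

4299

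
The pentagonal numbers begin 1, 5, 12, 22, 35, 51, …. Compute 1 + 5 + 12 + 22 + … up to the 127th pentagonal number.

1032256

Σ i(3i−1)/2 = (3Σi² − Σi) / 2 over i = 1..127.
Σi = 8128 and Σi² = 690880.
(3·690880 − 1·8128) / 2 = 2064512/2 = 1032256.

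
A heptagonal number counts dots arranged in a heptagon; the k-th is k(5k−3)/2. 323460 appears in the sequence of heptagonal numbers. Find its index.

Set n(5n−3)/2 = 323460, giving 5n² − 3n − 646920 = 0.
The discriminant is 9 + 40·323460 = 12938409, and √12938409 = 3597.
So n = (3 + 3597) / 10 = 3600/10 = 360.

360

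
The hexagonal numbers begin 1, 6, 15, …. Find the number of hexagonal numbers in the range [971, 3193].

The n-th hexagonal number is n(2n−1).
Smallest index with value ≥ 971: n = 23 (giving 1035).
Largest index with value ≤ 3193: n = 40 (giving 3160).
Indices 23 through 40: 18 terms.

18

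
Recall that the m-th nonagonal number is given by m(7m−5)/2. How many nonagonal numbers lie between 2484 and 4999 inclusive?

12

The n-th nonagonal number is n(7n−5)/2.
Smallest index with value ≥ 2484: n = 27 (giving 2484).
Largest index with value ≤ 4999: n = 38 (giving 4959).
Indices 27 through 38: 12 terms.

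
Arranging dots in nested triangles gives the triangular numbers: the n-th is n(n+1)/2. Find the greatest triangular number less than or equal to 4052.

Solve n(n+1)/2 ≤ 4052 for integer n.
n = 89 gives 4005 ≤ 4052, while n = 90 gives 4095 > 4052; so the answer is 4005.

4005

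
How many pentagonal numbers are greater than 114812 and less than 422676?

The n-th pentagonal number is n(3n−1)/2.
Smallest index with value > 114812: n = 277 (giving 114955).
Largest index with value < 422676: n = 530 (giving 421085).
Indices 277 through 530: 254 terms.

254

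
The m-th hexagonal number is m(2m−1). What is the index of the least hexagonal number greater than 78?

Solve n(2n−1) > 78 for integer n.
The largest n with value ≤ 78 is 6 (since 66 ≤ 78 < 91), so the first above is n = 7, value 91.

7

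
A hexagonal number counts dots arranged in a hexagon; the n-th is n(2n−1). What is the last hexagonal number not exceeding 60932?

Solve n(2n−1) ≤ 60932 for integer n.
n = 174 gives 60378 ≤ 60932, while n = 175 gives 61075 > 60932; so the answer is 60378.

60378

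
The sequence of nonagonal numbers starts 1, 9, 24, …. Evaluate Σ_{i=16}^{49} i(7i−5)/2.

Σ i(7i−5)/2 = (7Σi² − 5Σi) / 2 over i = 16..49.
Σi = 1225 − 120 = 1105 and Σi² = 40425 − 1240 = 39185.
(7·39185 − 5·1105) / 2 = 268770/2 = 134385.

134385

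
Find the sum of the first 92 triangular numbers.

134044

Σ i(i+1)/2 = (Σi² + Σi) / 2 over i = 1..92.
Σi = 4278 and Σi² = 263810.
(1·263810 + 1·4278) / 2 = 268088/2 = 134044.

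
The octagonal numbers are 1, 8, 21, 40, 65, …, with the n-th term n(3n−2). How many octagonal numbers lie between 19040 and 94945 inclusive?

The n-th octagonal number is n(3n−2).
Smallest index with value ≥ 19040: n = 80 (giving 19040).
Largest index with value ≤ 94945: n = 178 (giving 94696).
Indices 80 through 178: 99 terms.

99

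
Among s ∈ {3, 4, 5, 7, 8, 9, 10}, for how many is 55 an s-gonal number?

s = 3: P(3, 10) = 55. ✓
s = 4: P(4, 7) = 49 and P(4, 8) = 64; 55 is not s-gonal.
s = 5: P(5, 6) = 51 and P(5, 7) = 70; 55 is not s-gonal.
s = 7: P(7, 5) = 55. ✓
s = 8: P(8, 4) = 40 and P(8, 5) = 65; 55 is not s-gonal.
s = 9: P(9, 4) = 46 and P(9, 5) = 75; 55 is not s-gonal.
s = 10: P(10, 4) = 52 and P(10, 5) = 85; 55 is not s-gonal.
Hits: s ∈ {3, 7} → 2.

2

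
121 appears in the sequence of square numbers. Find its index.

11

We need n² = 121, so n = √121 = 11.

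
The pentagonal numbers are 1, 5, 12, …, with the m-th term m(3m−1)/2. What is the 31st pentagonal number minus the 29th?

179

31·(3·31 − 1)/2 = 1426 and 29·(3·29 − 1)/2 = 1247.
Difference: 1426 − 1247 = 179.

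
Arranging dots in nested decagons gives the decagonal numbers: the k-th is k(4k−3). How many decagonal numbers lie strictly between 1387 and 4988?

The n-th decagonal number is n(4n−3).
Smallest index with value > 1387: n = 20 (giving 1540).
Largest index with value < 4988: n = 35 (giving 4795).
Indices 20 through 35: 16 terms.

16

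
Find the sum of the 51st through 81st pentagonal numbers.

205251

Σ i(3i−1)/2 = (3Σi² − Σi) / 2 over i = 51..81.
Σi = 3321 − 1275 = 2046 and Σi² = 180441 − 42925 = 137516.
(3·137516 − 1·2046) / 2 = 410502/2 = 205251.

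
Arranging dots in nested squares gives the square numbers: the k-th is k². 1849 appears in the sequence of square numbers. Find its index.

We need n² = 1849, so n = √1849 = 43.
Check: 43² = 1849. ✓

43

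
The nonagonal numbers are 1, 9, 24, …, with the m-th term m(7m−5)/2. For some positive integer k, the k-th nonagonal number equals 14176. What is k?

64

Set n(7n−5)/2 = 14176, giving 7n² − 5n − 28352 = 0.
The discriminant is 25 + 56·14176 = 793881, and √793881 = 891.
So n = (5 + 891) / 14 = 896/14 = 64.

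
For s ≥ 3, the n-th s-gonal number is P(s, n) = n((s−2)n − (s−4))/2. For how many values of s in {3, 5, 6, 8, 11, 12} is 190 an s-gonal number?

2

s = 3: P(3, 19) = 190. ✓
s = 5: P(5, 11) = 176 and P(5, 12) = 210; 190 is not s-gonal.
s = 6: P(6, 10) = 190. ✓
s = 8: P(8, 8) = 176 and P(8, 9) = 225; 190 is not s-gonal.
s = 11: P(11, 6) = 141 and P(11, 7) = 196; 190 is not s-gonal.
s = 12: P(12, 6) = 156 and P(12, 7) = 217; 190 is not s-gonal.
Hits: s ∈ {3, 6} → 2.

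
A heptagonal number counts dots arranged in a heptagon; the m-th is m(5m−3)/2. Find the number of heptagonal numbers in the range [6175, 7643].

The n-th heptagonal number is n(5n−3)/2.
Smallest index with value ≥ 6175: n = 50 (giving 6175).
Largest index with value ≤ 7643: n = 55 (giving 7480).
Indices 50 through 55: 6 terms.

6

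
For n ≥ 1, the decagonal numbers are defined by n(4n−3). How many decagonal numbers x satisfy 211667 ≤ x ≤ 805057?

The n-th decagonal number is n(4n−3).
Smallest index with value ≥ 211667: n = 231 (giving 212751).
Largest index with value ≤ 805057: n = 449 (giving 805057).
Indices 231 through 449: 219 terms.

219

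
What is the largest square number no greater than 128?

Solve n² ≤ 128 for integer n.
n = 11 gives 121 ≤ 128, while n = 12 gives 144 > 128; so the answer is 121.

121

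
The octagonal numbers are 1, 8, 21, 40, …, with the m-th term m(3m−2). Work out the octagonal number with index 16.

The 16th octagonal number is n(3n−2) with n = 16.
16·(3·16 − 2) = 16·46 = 736.

736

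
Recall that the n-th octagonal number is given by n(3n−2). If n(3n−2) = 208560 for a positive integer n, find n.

Set n(3n−2) = 208560, giving 3n² − 2n − 208560 = 0.
So n = (2 + 1582) / 6 = 1584/6 = 264.

264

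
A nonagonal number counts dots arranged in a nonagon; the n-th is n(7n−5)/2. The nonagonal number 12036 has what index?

59

Set n(7n−5)/2 = 12036, giving 7n² − 5n − 24072 = 0.
The discriminant is 25 + 56·12036 = 674041, and √674041 = 821.
So n = (5 + 821) / 14 = 826/14 = 59.
Check: 59·(7·59 − 5)/2 = 12036. ✓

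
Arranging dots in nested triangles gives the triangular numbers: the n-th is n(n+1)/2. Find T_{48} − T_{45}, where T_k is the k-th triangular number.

141

48·49/2 = 1176 and 45·46/2 = 1035.
Difference: 1176 − 1035 = 141.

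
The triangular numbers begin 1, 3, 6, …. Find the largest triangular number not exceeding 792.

Solve n(n+1)/2 ≤ 792 for integer n.
n = 39 gives 780 ≤ 792, while n = 40 gives 820 > 792; so the answer is 780.

780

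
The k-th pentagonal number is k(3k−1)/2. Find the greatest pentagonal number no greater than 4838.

4676

Solve n(3n−1)/2 ≤ 4838 for integer n.
n = 56 gives 4676 ≤ 4838, while n = 57 gives 4845 > 4838; so the answer is 4676.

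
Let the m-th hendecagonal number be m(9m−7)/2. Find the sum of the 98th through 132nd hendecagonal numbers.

2084915

Σ i(9i−7)/2 = (9Σi² − 7Σi) / 2 over i = 98..132.
Σi = 8778 − 4753 = 4025 and Σi² = 775390 − 308945 = 466445.
(9·466445 − 7·4025) / 2 = 4169830/2 = 2084915.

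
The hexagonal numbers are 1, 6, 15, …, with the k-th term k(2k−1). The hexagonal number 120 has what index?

Set n(2n−1) = 120, giving 2n² − n − 120 = 0.
The discriminant is 1 + 8·120 = 961, and √961 = 31.
So n = (1 + 31) / 4 = 32/4 = 8.
Check: 8·(2·8 − 1) = 120. ✓

8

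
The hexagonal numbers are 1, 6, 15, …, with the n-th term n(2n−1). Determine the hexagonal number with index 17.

The 17th hexagonal number is n(2n−1) with n = 17.
17·(2·17 − 1) = 17·33 = 561.

561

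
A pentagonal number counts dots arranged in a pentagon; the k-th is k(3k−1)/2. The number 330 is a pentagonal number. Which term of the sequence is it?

15

Set n(3n−1)/2 = 330, giving 3n² − n − 660 = 0.
The discriminant is 1 + 24·330 = 7921, and √7921 = 89.
So n = (1 + 89) / 6 = 90/6 = 15.
Check: 15·(3·15 − 1)/2 = 330. ✓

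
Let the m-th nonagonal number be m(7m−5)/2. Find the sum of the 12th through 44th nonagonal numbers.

Σ i(7i−5)/2 = (7Σi² − 5Σi) / 2 over i = 12..44.
Σi = 990 − 66 = 924 and Σi² = 29370 − 506 = 28864.
(7·28864 − 5·924) / 2 = 197428/2 = 98714.

98714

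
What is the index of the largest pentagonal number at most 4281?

Solve n(3n−1)/2 ≤ 4281 for integer n.
n = 53 gives 4187 ≤ 4281, while n = 54 gives 4347 > 4281; so the answer is index 53.

53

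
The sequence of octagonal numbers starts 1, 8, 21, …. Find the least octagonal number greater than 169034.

Solve n(3n−2) > 169034 for integer n.
The largest n with value ≤ 169034 is 237 (since 168033 ≤ 169034 < 169456), so the first above is n = 238, value 169456.

169456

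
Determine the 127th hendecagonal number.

The 127th hendecagonal number is n(9n−7)/2 with n = 127.
127·(9·127 − 7)/2 = 127·1136/2 = 127·568 = 72136.

72136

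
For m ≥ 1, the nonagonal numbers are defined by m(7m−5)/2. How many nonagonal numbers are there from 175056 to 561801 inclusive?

178

The n-th nonagonal number is n(7n−5)/2.
Smallest index with value ≥ 175056: n = 224 (giving 175056).
Largest index with value ≤ 561801: n = 401 (giving 561801).
Indices 224 through 401: 178 terms.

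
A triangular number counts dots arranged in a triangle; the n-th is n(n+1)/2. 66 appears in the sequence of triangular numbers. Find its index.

Set n(n+1)/2 = 66, giving n² + n − 132 = 0.
So n = (-1 + 23) / 2 = 22/2 = 11.

11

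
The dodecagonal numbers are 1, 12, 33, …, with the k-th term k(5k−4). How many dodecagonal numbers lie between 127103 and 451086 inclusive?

141

The n-th dodecagonal number is n(5n−4).
Smallest index with value ≥ 127103: n = 160 (giving 127360).
Largest index with value ≤ 451086: n = 300 (giving 448800).
Indices 160 through 300: 141 terms.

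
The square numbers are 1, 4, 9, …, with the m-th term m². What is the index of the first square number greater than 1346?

Solve n² > 1346 for integer n.
The largest n with value ≤ 1346 is 36 (since 1296 ≤ 1346 < 1369), so the first above is n = 37, value 1369.

37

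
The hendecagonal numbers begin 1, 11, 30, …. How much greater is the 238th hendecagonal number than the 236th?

4259

238·(9·238 − 7)/2 = 254065 and 236·(9·236 − 7)/2 = 249806.
Difference: 254065 − 249806 = 4259.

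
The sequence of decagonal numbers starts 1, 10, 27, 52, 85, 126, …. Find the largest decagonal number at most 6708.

Solve n(4n−3) ≤ 6708 for integer n.
n = 41 gives 6601 ≤ 6708, while n = 42 gives 6930 > 6708; so the answer is 6601.

6601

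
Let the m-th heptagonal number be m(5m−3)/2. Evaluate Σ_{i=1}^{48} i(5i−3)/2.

Σ i(5i−3)/2 = (5Σi² − 3Σi) / 2 over i = 1..48.
Σi = 1176 and Σi² = 38024.
(5·38024 − 3·1176) / 2 = 186592/2 = 93296.

93296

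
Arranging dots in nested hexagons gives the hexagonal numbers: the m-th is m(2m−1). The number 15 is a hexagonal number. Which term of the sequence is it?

Set n(2n−1) = 15, giving 2n² − n − 15 = 0.
So n = (1 + 11) / 4 = 12/4 = 3.
Check: 3·(2·3 − 1) = 15. ✓

3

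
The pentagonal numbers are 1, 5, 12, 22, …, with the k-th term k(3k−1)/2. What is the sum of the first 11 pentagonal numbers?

726

Σ i(3i−1)/2 = (3Σi² − Σi) / 2 over i = 1..11.
Σi = 66 and Σi² = 506.
(3·506 − 1·66) / 2 = 1452/2 = 726.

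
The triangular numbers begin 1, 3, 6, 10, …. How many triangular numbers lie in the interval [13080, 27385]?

The n-th triangular number is n(n+1)/2.
Smallest index with value ≥ 13080: n = 162 (giving 13203).
Largest index with value ≤ 27385: n = 233 (giving 27261).
Indices 162 through 233: 72 terms.

72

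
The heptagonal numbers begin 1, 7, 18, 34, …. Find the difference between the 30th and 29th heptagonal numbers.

Consecutive heptagonal numbers differ by 5n − 4: here 5·30 − 4 = 146.

146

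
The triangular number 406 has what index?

Set n(n+1)/2 = 406, giving n² + n − 812 = 0.
The discriminant is 1 + 8·406 = 3249, and √3249 = 57.
So n = (-1 + 57) / 2 = 56/2 = 28.

28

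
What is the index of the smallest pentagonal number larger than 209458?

Solve n(3n−1)/2 > 209458 for integer n.
The largest n with value ≤ 209458 is 373 (since 208507 ≤ 209458 < 209627), so the first above is n = 374, value 209627.

374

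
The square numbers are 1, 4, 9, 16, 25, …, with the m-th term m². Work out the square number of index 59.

3481

The 59th square number is n² with n = 59.
59² = 3481.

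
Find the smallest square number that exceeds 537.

576

Solve n² > 537 for integer n.
The largest n with value ≤ 537 is 23 (since 529 ≤ 537 < 576), so the first above is n = 24, value 576.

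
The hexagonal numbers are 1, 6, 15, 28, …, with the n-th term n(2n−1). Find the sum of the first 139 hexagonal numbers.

1800050

Σ i(2i−1) = 2Σi² − Σi over i = 1..139.
Σi = 9730 and Σi² = 904890.
2·904890 − 1·9730 = 1800050.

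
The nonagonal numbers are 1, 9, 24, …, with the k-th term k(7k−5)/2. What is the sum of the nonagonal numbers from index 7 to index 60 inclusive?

253494

Σ i(7i−5)/2 = (7Σi² − 5Σi) / 2 over i = 7..60.
Σi = 1830 − 21 = 1809 and Σi² = 73810 − 91 = 73719.
(7·73719 − 5·1809) / 2 = 506988/2 = 253494.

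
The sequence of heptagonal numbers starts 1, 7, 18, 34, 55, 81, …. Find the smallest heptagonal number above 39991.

Solve n(5n−3)/2 > 39991 for integer n.
The largest n with value ≤ 39991 is 126 (since 39501 ≤ 39991 < 40132), so the first above is n = 127, value 40132.

40132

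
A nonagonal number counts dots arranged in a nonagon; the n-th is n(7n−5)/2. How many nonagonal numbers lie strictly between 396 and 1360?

The n-th nonagonal number is n(7n−5)/2.
Smallest index with value > 396: n = 12 (giving 474).
Largest index with value < 1360: n = 20 (giving 1350).
Indices 12 through 20: 9 terms.

9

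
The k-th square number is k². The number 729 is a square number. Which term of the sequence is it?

27

We need n² = 729, so n = √729 = 27.
Check: 27² = 729. ✓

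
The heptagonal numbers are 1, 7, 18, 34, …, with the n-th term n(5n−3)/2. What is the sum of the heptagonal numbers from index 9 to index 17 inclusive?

Σ i(5i−3)/2 = (5Σi² − 3Σi) / 2 over i = 9..17.
Σi = 153 − 36 = 117 and Σi² = 1785 − 204 = 1581.
(5·1581 − 3·117) / 2 = 7554/2 = 3777.

3777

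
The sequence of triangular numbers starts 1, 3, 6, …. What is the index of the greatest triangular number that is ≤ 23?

Solve n(n+1)/2 ≤ 23 for integer n.
n = 6 gives 21 ≤ 23, while n = 7 gives 28 > 23; so the answer is index 6.

6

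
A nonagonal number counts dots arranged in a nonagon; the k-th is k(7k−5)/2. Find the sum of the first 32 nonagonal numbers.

38720

Σ i(7i−5)/2 = (7Σi² − 5Σi) / 2 over i = 1..32.
Σi = 528 and Σi² = 11440.
(7·11440 − 5·528) / 2 = 77440/2 = 38720.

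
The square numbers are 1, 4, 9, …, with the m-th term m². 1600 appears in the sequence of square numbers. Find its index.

We need n² = 1600, so n = √1600 = 40.

40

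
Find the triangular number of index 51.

1326

The 51st triangular number is n(n+1)/2 with n = 51.
51·52/2 = 2652/2 = 1326.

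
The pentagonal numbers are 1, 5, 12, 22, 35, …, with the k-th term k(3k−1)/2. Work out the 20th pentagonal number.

The 20th pentagonal number is n(3n−1)/2 with n = 20.
20·(3·20 − 1)/2 = 20·59/2 = 590.

590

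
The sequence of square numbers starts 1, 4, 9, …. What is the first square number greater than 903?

961

Solve n² > 903 for integer n.
The largest n with value ≤ 903 is 30 (since 900 ≤ 903 < 961), so the first above is n = 31, value 961.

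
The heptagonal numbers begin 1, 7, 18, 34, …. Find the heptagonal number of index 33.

The 33rd heptagonal number is n(5n−3)/2 with n = 33.
33·(5·33 − 3)/2 = 33·162/2 = 33·81 = 2673.

2673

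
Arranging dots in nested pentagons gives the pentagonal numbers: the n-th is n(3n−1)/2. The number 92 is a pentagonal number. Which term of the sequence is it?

Set n(3n−1)/2 = 92, giving 3n² − n − 184 = 0.
So n = (1 + 47) / 6 = 48/6 = 8.
Check: 8·(3·8 − 1)/2 = 92. ✓

8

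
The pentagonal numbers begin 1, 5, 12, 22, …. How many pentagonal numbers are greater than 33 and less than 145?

The n-th pentagonal number is n(3n−1)/2.
Smallest index with value > 33: n = 5 (giving 35).
Largest index with value < 145: n = 9 (giving 117).
Indices 5 through 9: 5 terms.

5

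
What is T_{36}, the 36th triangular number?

666

The 36th triangular number is n(n+1)/2 with n = 36.
36·37/2 = 1332/2 = 666.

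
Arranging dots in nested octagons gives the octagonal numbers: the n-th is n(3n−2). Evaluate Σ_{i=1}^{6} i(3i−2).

231

Σ i(3i−2) = 3Σi² − 2Σi over i = 1..6.
Σi = 21 and Σi² = 91.
3·91 − 2·21 = 231.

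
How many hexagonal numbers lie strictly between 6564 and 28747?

The n-th hexagonal number is n(2n−1).
Smallest index with value > 6564: n = 58 (giving 6670).
Largest index with value < 28747: n = 120 (giving 28680).
Indices 58 through 120: 63 terms.

63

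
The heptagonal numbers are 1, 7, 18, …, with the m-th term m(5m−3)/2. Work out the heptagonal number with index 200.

99700

The 200th heptagonal number is n(5n−3)/2 with n = 200.
200·(5·200 − 3)/2 = 200·997/2 = 99700.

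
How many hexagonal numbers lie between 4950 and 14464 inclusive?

36

The n-th hexagonal number is n(2n−1).
Smallest index with value ≥ 4950: n = 50 (giving 4950).
Largest index with value ≤ 14464: n = 85 (giving 14365).
Indices 50 through 85: 36 terms.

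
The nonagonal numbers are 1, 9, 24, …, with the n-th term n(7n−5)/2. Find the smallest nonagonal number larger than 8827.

8976

Solve n(7n−5)/2 > 8827 for integer n.
The largest n with value ≤ 8827 is 50 (since 8625 ≤ 8827 < 8976), so the first above is n = 51, value 8976.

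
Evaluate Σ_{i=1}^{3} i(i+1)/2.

10

Σ i(i+1)/2 = (Σi² + Σi) / 2 over i = 1..3.
Σi = 6 and Σi² = 14.
(1·14 + 1·6) / 2 = 20/2 = 10.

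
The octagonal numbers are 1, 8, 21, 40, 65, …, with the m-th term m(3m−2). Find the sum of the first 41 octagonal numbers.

Σ i(3i−2) = 3Σi² − 2Σi over i = 1..41.
Σi = 861 and Σi² = 23821.
3·23821 − 2·861 = 69741.

69741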